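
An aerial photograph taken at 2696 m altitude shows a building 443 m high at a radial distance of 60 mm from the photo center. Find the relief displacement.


d = h * r / H = 443 * 60 / 2696 = 9.86 mm

9.86 mm


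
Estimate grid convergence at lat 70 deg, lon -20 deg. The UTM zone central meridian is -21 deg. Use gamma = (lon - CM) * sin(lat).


gamma = (-20 - -21) * sin(70) = 1 * 0.939693 = 0.94 degrees

0.94 degrees


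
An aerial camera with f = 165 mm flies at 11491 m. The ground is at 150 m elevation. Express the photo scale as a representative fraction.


scale = f / (H - h) = 165 mm / 11341 m = 165 / 11341000 = 1:68733

1:68733


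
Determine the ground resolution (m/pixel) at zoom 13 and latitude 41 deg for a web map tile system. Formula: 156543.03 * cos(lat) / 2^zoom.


res = 156543.03 * cos(41) / 2^13 = 156543.03 * 0.75470958 / 8192 = 14.42 m/pixel

14.42 m/pixel


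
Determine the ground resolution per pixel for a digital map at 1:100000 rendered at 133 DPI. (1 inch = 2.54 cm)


pixel_cm = 2.54 / 133 ≈ 0.019098 cm
ground = pixel_cm * 100000 / 100 = 2.54 * 100000 / (133 * 100) = 254000 / 13300 ≈ 19.1 m

19.1 m


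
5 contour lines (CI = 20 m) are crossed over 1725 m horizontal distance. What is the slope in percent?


elevation change = 5 * 20 = 100 m
slope = 100 / 1725 * 100 = 5.8%

5.8%


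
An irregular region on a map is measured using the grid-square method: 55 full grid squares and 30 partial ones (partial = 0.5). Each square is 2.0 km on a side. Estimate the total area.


effective squares = 55 + 30 * 0.5 = 70.0
area = 70.0 * 4.0 = 280.0 km^2

280.0 km^2


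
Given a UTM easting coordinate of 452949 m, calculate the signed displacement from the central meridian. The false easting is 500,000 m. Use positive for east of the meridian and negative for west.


displacement = 452949 - 500000 = -47051 m

-47051 m


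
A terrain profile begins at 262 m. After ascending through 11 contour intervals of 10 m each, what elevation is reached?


elevation = 262 + 11 * 10 = 372 m

372 m


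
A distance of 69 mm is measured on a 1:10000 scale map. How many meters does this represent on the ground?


ground = 69 mm * 10000 / 1000 = 690.0 m

690.0 m


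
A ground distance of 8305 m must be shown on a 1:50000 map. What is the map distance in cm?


map_cm = 8305 * 100 / 50000 = 16.61 cm

16.61 cm


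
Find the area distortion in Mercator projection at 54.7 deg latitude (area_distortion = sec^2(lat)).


area_distortion = 1/cos^2(54.7) = 2.995

2.995


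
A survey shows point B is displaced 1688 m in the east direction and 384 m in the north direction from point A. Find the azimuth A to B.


az = atan2(1688, 384) = 77.2 deg
adjusted to 0-360: 77.2 degrees

77.2 degrees


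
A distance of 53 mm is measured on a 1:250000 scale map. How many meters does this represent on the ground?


ground = 53 mm * 250000 / 1000 = 13250.0 m

13250.0 m


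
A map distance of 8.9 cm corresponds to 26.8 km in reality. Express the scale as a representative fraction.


ground = 26.8 km = 2680000 cm; RF denominator = ground / map = 2680000 / 8.9 ≈ 301124; RF = 1:301124

1:301124


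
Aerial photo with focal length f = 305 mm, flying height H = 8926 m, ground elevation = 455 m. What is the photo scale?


scale = f / (H - h) = 305 mm / 8471 m = 305 / 8471000 = 1:27774

1:27774


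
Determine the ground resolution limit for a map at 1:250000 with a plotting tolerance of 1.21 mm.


ground = 1.21 mm * 250000 / 1000 = 302.5 m

302.5 m


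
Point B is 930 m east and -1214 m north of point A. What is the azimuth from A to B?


az = atan2(930, -1214) = 142.5 deg
adjusted to 0-360: 142.5 degrees

142.5 degrees


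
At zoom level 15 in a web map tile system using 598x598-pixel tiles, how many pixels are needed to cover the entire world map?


tiles per axis = 2^15 = 32768
total tiles = 32768^2 = 1073741824
pixels per axis = 32768 * 598 = 19595264
total pixels = 19595264^2 = 383974371229696

383974371229696 pixels


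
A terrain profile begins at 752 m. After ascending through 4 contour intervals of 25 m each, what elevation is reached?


elevation = 752 + 4 * 25 = 852 m

852 m


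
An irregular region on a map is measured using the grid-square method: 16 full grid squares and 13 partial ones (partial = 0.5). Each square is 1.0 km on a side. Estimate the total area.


effective squares = 16 + 13 * 0.5 = 22.5
area = 22.5 * 1.0 = 22.5 km^2

22.5 km^2


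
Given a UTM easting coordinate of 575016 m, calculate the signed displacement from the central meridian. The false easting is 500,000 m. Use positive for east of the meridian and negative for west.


displacement = 575016 - 500000 = 75016 m

75016 m


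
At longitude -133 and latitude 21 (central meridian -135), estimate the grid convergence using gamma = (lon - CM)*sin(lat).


gamma = (-133 - -135) * sin(21) = 2 * 0.358368 = 0.717 degrees

0.717 degrees


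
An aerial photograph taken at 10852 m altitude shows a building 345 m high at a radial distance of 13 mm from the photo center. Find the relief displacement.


d = h * r / H = 345 * 13 / 10852 = 0.41 mm

0.41 mm


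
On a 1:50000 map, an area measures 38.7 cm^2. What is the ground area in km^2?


ground_area = 38.7 * (50000/100)^2 = 9675000.0 m^2 = 9.675 km^2

9.675 km^2


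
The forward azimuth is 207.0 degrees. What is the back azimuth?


back azimuth = (207.0 + 180) mod 360 = 27.0 degrees

27.0 degrees


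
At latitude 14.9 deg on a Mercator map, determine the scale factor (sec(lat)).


SF = 1 / cos(14.9) = 1 / 0.966376 = 1.035

1.035


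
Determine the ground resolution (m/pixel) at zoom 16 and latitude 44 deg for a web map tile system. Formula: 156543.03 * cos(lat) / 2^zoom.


res = 156543.03 * cos(44) / 2^16 = 156543.03 * 0.7193398 / 65536 = 1.72 m/pixel

1.72 m/pixel


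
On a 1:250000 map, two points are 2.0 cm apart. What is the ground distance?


ground = 2.0 cm * 250000 / 100 = 5000.0 m = 5.0 km

5.0 km


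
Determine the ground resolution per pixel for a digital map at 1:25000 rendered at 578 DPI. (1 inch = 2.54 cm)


pixel_cm = 2.54 / 578 ≈ 0.004394 cm
ground = pixel_cm * 25000 / 100 = 2.54 * 25000 / (578 * 100) = 63500 / 57800 ≈ 1.1 m

1.1 m


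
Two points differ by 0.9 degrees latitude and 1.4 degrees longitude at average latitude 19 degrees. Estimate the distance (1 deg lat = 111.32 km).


dlat_km = 0.9 * 111.32 = 100.188
dlon_km = 1.4 * 111.32 * cos(19) ≈ 147.357
dist = sqrt(100.188^2 + 147.357^2) ≈ 178.2 km

178.2 km


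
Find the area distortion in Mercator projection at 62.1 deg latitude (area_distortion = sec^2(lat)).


area_distortion = 1/cos^2(62.1) = 4.567

4.567


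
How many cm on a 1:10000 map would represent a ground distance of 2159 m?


map_cm = 2159 * 100 / 10000 = 21.59 cm

21.59 cm


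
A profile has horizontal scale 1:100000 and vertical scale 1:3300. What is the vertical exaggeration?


VE = horizontal_scale / vertical_scale = 100000 / 3300 ≈ 30.3

30.3x


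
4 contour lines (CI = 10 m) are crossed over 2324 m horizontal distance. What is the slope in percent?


elevation change = 4 * 10 = 40 m
slope = 40 / 2324 * 100 = 1.7%

1.7%


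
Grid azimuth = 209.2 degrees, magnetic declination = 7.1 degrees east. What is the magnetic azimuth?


magnetic azimuth = grid azimuth - declination (east +ve)
mag_az = 209.2 - 7.1 = 202.1 degrees

202.1 degrees


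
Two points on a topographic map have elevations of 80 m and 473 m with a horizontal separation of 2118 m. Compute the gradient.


gradient = (473 - 80) / 2118 = 393 / 2118 = 0.1856

0.1856


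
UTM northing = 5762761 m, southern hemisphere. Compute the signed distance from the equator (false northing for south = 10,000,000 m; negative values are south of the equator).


For southern: actual = 5762761 - 10000000 = -4237239 m

-4237239 m


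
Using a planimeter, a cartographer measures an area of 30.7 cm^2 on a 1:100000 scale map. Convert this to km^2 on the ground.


ground_area = 30.7 * (100000/100)^2 = 30700000.0 m^2 = 30.7 km^2

30.7 km^2


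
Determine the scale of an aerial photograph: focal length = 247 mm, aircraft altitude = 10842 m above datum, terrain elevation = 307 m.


scale = f / (H - h) = 247 mm / 10535 m = 247 / 10535000 = 1:42652

1:42652


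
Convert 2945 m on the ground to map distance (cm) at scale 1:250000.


map_cm = 2945 * 100 / 250000 = 1.178 cm ≈ 1.18 cm

1.18 cm


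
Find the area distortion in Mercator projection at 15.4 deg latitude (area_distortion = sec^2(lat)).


area_distortion = 1/cos^2(15.4) = 1.076

1.076


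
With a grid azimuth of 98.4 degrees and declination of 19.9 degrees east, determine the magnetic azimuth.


magnetic azimuth = grid azimuth - declination (east +ve)
mag_az = 98.4 - 19.9 = 78.5 degrees

78.5 degrees


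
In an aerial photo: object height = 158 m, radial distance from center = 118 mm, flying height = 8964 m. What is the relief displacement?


d = h * r / H = 158 * 118 / 8964 = 2.08 mm

2.08 mm


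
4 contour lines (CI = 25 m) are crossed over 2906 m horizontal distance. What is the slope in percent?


elevation change = 4 * 25 = 100 m
slope = 100 / 2906 * 100 = 3.4%

3.4%


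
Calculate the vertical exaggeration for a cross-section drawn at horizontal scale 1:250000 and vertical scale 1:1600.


VE = horizontal_scale / vertical_scale = 250000 / 1600 = 156.25

156.25x


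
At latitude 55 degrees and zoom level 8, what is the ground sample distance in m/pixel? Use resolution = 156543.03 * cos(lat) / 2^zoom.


res = 156543.03 * cos(55) / 2^8 = 156543.03 * 0.57357644 / 256 = 350.74 m/pixel

350.74 m/pixel


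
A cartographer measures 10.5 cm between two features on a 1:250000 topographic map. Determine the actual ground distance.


ground = 10.5 cm * 250000 / 100 = 26250.0 m = 26.25 km

26.25 km


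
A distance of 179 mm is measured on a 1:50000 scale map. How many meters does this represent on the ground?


ground = 179 mm * 50000 / 1000 = 8950.0 m

8950.0 m


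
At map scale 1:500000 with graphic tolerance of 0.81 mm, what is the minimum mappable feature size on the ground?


ground = 0.81 mm * 500000 / 1000 = 405.0 m

405.0 m


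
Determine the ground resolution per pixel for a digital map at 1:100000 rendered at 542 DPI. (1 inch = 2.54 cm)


pixel_cm = 2.54 / 542 ≈ 0.004686 cm
ground = pixel_cm * 100000 / 100 = 2.54 * 100000 / (542 * 100) = 254000 / 54200 ≈ 4.69 m

4.69 m


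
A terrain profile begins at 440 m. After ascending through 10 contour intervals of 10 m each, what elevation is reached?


elevation = 440 + 10 * 10 = 540 m

540 m


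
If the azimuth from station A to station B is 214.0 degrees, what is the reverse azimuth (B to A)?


back azimuth = (214.0 + 180) mod 360 = 34.0 degrees

34.0 degrees


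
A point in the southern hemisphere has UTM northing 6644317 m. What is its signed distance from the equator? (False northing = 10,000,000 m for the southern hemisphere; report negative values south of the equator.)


For southern: actual = 6644317 - 10000000 = -3355683 m

-3355683 m


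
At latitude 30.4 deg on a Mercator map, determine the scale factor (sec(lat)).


SF = 1 / cos(30.4) = 1 / 0.862514 = 1.159

1.159


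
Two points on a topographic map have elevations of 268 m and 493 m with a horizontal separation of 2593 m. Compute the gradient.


gradient = (493 - 268) / 2593 = 225 / 2593 = 0.0868

0.0868


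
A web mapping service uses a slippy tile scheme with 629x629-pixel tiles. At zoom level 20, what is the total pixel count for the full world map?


tiles per axis = 2^20 = 1048576
total tiles = 1048576^2 = 1099511627776
pixels per axis = 1048576 * 629 = 659554304
total pixels = 659554304^2 = 435011879924924416

435011879924924416 pixels


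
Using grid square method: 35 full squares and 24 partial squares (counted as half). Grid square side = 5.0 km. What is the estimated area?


effective squares = 35 + 24 * 0.5 = 47.0
area = 47.0 * 25.0 = 1175.0 km^2

1175.0 km^2


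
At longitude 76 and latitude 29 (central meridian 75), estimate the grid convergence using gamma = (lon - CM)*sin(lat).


gamma = (76 - 75) * sin(29) = 1 * 0.48481 = 0.485 degrees

0.485 degrees


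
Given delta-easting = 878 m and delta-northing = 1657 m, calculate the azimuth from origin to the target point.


az = atan2(878, 1657) = 27.9 deg
adjusted to 0-360: 27.9 degrees

27.9 degrees


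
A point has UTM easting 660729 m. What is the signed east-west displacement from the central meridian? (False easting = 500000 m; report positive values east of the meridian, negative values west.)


displacement = 660729 - 500000 = 160729 m

160729 m


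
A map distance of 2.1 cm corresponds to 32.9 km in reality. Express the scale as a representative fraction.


ground = 32.9 km = 3290000 cm; RF denominator = ground / map = 3290000 / 2.1 ≈ 1566667; RF = 1:1566667

1:1566667


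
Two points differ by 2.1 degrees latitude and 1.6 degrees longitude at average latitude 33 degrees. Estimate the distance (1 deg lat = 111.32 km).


dlat_km = 2.1 * 111.32 = 233.772
dlon_km = 1.6 * 111.32 * cos(33) ≈ 149.377
dist = sqrt(233.772^2 + 149.377^2) ≈ 277.4 km

277.4 km


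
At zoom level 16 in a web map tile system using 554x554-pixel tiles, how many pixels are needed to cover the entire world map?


tiles per axis = 2^16 = 65536
total tiles = 65536^2 = 4294967296
pixels per axis = 65536 * 554 = 36306944
total pixels = 36306944^2 = 1318194182619136

1318194182619136 pixels


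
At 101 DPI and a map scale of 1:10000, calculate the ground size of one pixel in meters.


pixel_cm = 2.54 / 101 ≈ 0.025149 cm
ground = pixel_cm * 10000 / 100 = 2.54 * 10000 / (101 * 100) = 25400 / 10100 ≈ 2.51 m

2.51 m


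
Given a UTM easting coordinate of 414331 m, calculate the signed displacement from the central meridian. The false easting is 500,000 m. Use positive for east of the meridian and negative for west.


displacement = 414331 - 500000 = -85669 m

-85669 m


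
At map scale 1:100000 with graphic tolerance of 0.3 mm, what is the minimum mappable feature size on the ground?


ground = 0.3 mm * 100000 / 1000 = 30.0 m

30.0 m


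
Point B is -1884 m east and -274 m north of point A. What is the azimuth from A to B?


az = atan2(-1884, -274) = -98.3 deg
adjusted to 0-360: 261.7 degrees

261.7 degrees


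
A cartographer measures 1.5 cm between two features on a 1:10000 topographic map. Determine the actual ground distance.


ground = 1.5 cm * 10000 / 100 = 150.0 m

150.0 m


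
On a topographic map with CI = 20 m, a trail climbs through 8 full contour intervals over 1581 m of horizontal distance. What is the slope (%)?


elevation change = 8 * 20 = 160 m
slope = 160 / 1581 * 100 = 10.1%

10.1%


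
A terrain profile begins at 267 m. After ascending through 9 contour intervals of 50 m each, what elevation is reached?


elevation = 267 + 9 * 50 = 717 m

717 m


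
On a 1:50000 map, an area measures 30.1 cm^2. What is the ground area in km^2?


ground_area = 30.1 * (50000/100)^2 = 7525000.0 m^2 = 7.525 km^2

7.525 km^2


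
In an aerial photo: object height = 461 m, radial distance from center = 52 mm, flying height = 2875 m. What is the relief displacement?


d = h * r / H = 461 * 52 / 2875 = 8.34 mm

8.34 mm


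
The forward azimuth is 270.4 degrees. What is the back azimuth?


back azimuth = (270.4 + 180) mod 360 = 90.4 degrees

90.4 degrees


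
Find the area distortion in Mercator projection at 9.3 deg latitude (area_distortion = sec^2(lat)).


area_distortion = 1/cos^2(9.3) = 1.027

1.027


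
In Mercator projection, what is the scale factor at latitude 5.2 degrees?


SF = 1 / cos(5.2) = 1 / 0.995884 = 1.004

1.004


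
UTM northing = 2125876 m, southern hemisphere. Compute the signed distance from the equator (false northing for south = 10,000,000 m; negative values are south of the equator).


For southern: actual = 2125876 - 10000000 = -7874124 m

-7874124 m


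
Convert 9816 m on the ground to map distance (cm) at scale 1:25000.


map_cm = 9816 * 100 / 25000 = 39.264 cm ≈ 39.26 cm

39.26 cm


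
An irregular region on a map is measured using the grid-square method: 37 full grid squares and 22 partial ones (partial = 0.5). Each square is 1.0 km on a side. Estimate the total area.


effective squares = 37 + 22 * 0.5 = 48.0
area = 48.0 * 1.0 = 48.0 km^2

48.0 km^2


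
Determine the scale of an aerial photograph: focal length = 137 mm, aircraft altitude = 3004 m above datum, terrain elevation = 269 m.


scale = f / (H - h) = 137 mm / 2735 m = 137 / 2735000 = 1:19964

1:19964


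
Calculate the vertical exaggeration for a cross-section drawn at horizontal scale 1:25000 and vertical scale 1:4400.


VE = horizontal_scale / vertical_scale = 25000 / 4400 ≈ 5.7

5.7x


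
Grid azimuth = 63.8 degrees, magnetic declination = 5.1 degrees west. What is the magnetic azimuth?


magnetic azimuth = grid azimuth - declination (east +ve)
mag_az = 63.8 - -5.1 = 68.9 degrees

68.9 degrees


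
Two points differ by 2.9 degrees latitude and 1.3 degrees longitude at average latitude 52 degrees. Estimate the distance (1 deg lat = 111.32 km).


dlat_km = 2.9 * 111.32 = 322.828
dlon_km = 1.3 * 111.32 * cos(52) ≈ 89.096
dist = sqrt(322.828^2 + 89.096^2) ≈ 334.9 km

334.9 km


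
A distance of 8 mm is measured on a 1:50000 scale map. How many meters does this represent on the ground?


ground = 8 mm * 50000 / 1000 = 400.0 m

400.0 m


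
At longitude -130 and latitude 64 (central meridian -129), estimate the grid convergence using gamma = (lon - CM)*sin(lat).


gamma = (-130 - -129) * sin(64) = -1 * 0.898794 = -0.899 degrees

-0.899 degrees


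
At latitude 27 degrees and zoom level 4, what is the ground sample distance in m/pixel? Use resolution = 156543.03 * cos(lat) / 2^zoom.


res = 156543.03 * cos(27) / 2^4 = 156543.03 * 0.89100652 / 16 = 8717.55 m/pixel

8717.55 m/pixel


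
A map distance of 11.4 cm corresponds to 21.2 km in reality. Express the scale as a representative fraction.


ground = 21.2 km = 2120000 cm; RF denominator = ground / map = 2120000 / 11.4 ≈ 185965; RF = 1:185965

1:185965


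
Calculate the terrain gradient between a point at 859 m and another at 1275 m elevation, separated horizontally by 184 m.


gradient = (1275 - 859) / 184 = 416 / 184 = 2.2609

2.2609


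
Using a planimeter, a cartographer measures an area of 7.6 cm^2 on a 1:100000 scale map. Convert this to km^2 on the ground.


ground_area = 7.6 * (100000/100)^2 = 7600000.0 m^2 = 7.6 km^2

7.6 km^2


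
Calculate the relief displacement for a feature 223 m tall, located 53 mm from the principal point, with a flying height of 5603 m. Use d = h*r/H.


d = h * r / H = 223 * 53 / 5603 = 2.11 mm

2.11 mm


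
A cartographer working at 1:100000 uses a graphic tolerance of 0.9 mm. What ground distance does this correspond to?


ground = 0.9 mm * 100000 / 1000 = 90.0 m

90.0 m


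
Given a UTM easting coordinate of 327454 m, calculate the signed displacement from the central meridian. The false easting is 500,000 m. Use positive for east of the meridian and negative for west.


displacement = 327454 - 500000 = -172546 m

-172546 m


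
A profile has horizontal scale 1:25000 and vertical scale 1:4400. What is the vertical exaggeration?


VE = horizontal_scale / vertical_scale = 25000 / 4400 ≈ 5.7

5.7x


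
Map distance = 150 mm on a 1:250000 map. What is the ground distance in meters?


ground = 150 mm * 250000 / 1000 = 37500.0 m

37500.0 m


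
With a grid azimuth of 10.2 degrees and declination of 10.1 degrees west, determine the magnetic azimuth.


magnetic azimuth = grid azimuth - declination (east +ve)
mag_az = 10.2 - -10.1 = 20.3 degrees

20.3 degrees


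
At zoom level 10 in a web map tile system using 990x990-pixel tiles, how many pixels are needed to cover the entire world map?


tiles per axis = 2^10 = 1024
total tiles = 1024^2 = 1048576
pixels per axis = 1024 * 990 = 1013760
total pixels = 1013760^2 = 1027709337600

1027709337600 pixels


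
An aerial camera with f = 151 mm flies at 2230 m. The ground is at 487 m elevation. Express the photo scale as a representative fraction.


scale = f / (H - h) = 151 mm / 1743 m = 151 / 1743000 = 1:11543

1:11543


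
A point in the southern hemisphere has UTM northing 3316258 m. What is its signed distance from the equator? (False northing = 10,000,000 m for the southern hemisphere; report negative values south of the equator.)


For southern: actual = 3316258 - 10000000 = -6683742 m

-6683742 m


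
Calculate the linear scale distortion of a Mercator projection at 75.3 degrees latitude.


SF = 1 / cos(75.3) = 1 / 0.253758 = 3.941

3.941


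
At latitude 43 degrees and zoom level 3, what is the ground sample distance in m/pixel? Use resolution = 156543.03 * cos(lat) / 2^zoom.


res = 156543.03 * cos(43) / 2^3 = 156543.03 * 0.7313537 / 8 = 14311.04 m/pixel

14311.04 m/pixel


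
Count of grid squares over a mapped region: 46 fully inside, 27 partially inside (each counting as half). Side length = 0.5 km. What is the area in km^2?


effective squares = 46 + 27 * 0.5 = 59.5
area = 59.5 * 0.25 = 14.875 km^2

14.875 km^2


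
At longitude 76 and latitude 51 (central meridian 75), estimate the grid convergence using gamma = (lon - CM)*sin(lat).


gamma = (76 - 75) * sin(51) = 1 * 0.777146 = 0.777 degrees

0.777 degrees


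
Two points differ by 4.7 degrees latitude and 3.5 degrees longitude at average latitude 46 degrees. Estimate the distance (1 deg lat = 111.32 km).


dlat_km = 4.7 * 111.32 = 523.204
dlon_km = 3.5 * 111.32 * cos(46) ≈ 270.653
dist = sqrt(523.204^2 + 270.653^2) ≈ 589.1 km

589.1 km


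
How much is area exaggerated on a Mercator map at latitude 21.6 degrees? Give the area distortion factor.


area_distortion = 1/cos^2(21.6) = 1.157

1.157


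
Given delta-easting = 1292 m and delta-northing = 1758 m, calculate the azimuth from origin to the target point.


az = atan2(1292, 1758) = 36.3 deg
adjusted to 0-360: 36.3 degrees

36.3 degrees


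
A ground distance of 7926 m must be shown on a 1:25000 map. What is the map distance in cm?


map_cm = 7926 * 100 / 25000 = 31.704 cm ≈ 31.7 cm

31.7 cm


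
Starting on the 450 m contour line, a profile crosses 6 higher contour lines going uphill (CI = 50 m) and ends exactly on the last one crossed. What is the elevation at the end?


elevation = 450 + 6 * 50 = 750 m

750 m


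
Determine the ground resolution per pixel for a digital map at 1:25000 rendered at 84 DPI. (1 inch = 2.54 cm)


pixel_cm = 2.54 / 84 ≈ 0.030238 cm
ground = pixel_cm * 25000 / 100 = 2.54 * 25000 / (84 * 100) = 63500 / 8400 ≈ 7.56 m

7.56 m


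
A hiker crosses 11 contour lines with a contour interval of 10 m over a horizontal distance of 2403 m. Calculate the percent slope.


elevation change = 11 * 10 = 110 m
slope = 110 / 2403 * 100 = 4.6%

4.6%


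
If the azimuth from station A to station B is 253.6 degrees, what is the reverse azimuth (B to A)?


back azimuth = (253.6 + 180) mod 360 = 73.6 degrees

73.6 degrees


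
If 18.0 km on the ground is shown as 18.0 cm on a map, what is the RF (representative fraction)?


ground = 18.0 km = 1800000 cm; RF denominator = ground / map = 1800000 / 18.0 = 100000; RF = 1:100000

1:100000


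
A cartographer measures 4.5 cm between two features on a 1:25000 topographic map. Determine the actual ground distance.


ground = 4.5 cm * 25000 / 100 = 1125.0 m = 1.125 km

1.125 km


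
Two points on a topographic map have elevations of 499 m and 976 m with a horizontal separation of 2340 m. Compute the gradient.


gradient = (976 - 499) / 2340 = 477 / 2340 = 0.2038

0.2038


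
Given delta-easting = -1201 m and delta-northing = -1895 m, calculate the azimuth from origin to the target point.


az = atan2(-1201, -1895) = -147.6 deg
adjusted to 0-360: 212.4 degrees

212.4 degrees


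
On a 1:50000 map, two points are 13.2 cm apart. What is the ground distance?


ground = 13.2 cm * 50000 / 100 = 6600.0 m = 6.6 km

6.6 km


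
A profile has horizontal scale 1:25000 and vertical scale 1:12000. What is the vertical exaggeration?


VE = horizontal_scale / vertical_scale = 25000 / 12000 ≈ 2.1

2.1x


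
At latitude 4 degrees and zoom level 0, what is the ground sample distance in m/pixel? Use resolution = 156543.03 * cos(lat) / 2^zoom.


res = 156543.03 * cos(4) / 2^0 = 156543.03 * 0.99756405 / 1 = 156161.7 m/pixel

156161.7 m/pixel


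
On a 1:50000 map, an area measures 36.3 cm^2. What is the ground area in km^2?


ground_area = 36.3 * (50000/100)^2 = 9075000.0 m^2 = 9.075 km^2

9.075 km^2


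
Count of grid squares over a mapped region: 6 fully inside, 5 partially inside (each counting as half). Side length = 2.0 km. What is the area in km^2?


effective squares = 6 + 5 * 0.5 = 8.5
area = 8.5 * 4.0 = 34.0 km^2

34.0 km^2


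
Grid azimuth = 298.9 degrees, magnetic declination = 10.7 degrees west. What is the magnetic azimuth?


magnetic azimuth = grid azimuth - declination (east +ve)
mag_az = 298.9 - -10.7 = 309.6 degrees

309.6 degrees


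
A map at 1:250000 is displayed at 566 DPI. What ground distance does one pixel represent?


pixel_cm = 2.54 / 566 ≈ 0.004488 cm
ground = pixel_cm * 250000 / 100 = 2.54 * 250000 / (566 * 100) = 635000 / 56600 ≈ 11.22 m

11.22 m


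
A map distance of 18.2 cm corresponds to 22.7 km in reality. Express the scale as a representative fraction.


ground = 22.7 km = 2270000 cm; RF denominator = ground / map = 2270000 / 18.2 ≈ 124725; RF = 1:124725

1:124725


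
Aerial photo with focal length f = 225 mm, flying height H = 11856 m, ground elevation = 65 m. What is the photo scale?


scale = f / (H - h) = 225 mm / 11791 m = 225 / 11791000 = 1:52404

1:52404


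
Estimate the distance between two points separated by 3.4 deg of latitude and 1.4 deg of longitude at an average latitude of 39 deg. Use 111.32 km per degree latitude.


dlat_km = 3.4 * 111.32 = 378.488
dlon_km = 1.4 * 111.32 * cos(39) ≈ 121.117
dist = sqrt(378.488^2 + 121.117^2) ≈ 397.4 km

397.4 km


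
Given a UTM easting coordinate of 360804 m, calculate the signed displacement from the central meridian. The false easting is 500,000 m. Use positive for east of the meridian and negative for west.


displacement = 360804 - 500000 = -139196 m

-139196 m


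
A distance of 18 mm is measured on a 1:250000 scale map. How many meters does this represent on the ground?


ground = 18 mm * 250000 / 1000 = 4500.0 m

4500.0 m


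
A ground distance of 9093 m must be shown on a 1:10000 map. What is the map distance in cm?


map_cm = 9093 * 100 / 10000 = 90.93 cm

90.93 cm


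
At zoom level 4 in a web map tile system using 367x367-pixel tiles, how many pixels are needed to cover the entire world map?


tiles per axis = 2^4 = 16
total tiles = 16^2 = 256
pixels per axis = 16 * 367 = 5872
total pixels = 5872^2 = 34480384

34480384 pixels


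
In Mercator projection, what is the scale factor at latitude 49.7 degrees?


SF = 1 / cos(49.7) = 1 / 0.64679 = 1.546

1.546


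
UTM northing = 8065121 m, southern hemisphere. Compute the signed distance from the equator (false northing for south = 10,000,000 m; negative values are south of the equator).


For southern: actual = 8065121 - 10000000 = -1934879 m

-1934879 m


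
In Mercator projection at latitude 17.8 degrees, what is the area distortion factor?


area_distortion = 1/cos^2(17.8) = 1.103

1.103


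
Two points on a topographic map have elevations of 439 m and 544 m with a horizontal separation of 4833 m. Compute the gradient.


gradient = (544 - 439) / 4833 = 105 / 4833 = 0.0217

0.0217


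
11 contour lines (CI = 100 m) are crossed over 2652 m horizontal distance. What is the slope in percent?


elevation change = 11 * 100 = 1100 m
slope = 1100 / 2652 * 100 = 41.5%

41.5%


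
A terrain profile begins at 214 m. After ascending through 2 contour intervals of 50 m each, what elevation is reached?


elevation = 214 + 2 * 50 = 314 m

314 m


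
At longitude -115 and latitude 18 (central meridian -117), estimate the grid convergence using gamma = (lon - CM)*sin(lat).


gamma = (-115 - -117) * sin(18) = 2 * 0.309017 = 0.618 degrees

0.618 degrees


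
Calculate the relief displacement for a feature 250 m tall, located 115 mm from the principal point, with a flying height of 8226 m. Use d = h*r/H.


d = h * r / H = 250 * 115 / 8226 = 3.5 mm

3.5 mm


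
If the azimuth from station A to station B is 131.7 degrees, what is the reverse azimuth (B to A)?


back azimuth = (131.7 + 180) mod 360 = 311.7 degrees

311.7 degrees


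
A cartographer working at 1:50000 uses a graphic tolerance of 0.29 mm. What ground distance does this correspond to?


ground = 0.29 mm * 50000 / 1000 = 14.5 m

14.5 m


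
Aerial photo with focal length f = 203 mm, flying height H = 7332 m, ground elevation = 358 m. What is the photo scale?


scale = f / (H - h) = 203 mm / 6974 m = 203 / 6974000 = 1:34355

1:34355


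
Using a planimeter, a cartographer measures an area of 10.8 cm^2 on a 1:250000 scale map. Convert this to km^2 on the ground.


ground_area = 10.8 * (250000/100)^2 = 67500000.0 m^2 = 67.5 km^2

67.5 km^2


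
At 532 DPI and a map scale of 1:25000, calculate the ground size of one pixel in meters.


pixel_cm = 2.54 / 532 ≈ 0.004774 cm
ground = pixel_cm * 25000 / 100 = 2.54 * 25000 / (532 * 100) = 63500 / 53200 ≈ 1.19 m

1.19 m


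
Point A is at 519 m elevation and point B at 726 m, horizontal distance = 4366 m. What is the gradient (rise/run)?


gradient = (726 - 519) / 4366 = 207 / 4366 = 0.0474

0.0474


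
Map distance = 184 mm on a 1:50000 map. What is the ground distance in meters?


ground = 184 mm * 50000 / 1000 = 9200.0 m

9200.0 m


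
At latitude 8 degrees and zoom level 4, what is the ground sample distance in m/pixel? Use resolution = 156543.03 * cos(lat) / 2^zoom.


res = 156543.03 * cos(8) / 2^4 = 156543.03 * 0.99026807 / 16 = 9688.72 m/pixel

9688.72 m/pixel


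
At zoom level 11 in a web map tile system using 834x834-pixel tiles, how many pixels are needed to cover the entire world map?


tiles per axis = 2^11 = 2048
total tiles = 2048^2 = 4194304
pixels per axis = 2048 * 834 = 1708032
total pixels = 1708032^2 = 2917373313024

2917373313024 pixels


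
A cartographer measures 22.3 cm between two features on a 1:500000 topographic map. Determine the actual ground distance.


ground = 22.3 cm * 500000 / 100 = 111500.0 m = 111.5 km

111.5 km


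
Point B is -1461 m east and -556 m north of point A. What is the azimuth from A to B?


az = atan2(-1461, -556) = -110.8 deg
adjusted to 0-360: 249.2 degrees

249.2 degrees


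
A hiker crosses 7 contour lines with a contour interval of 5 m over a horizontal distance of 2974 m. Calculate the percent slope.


elevation change = 7 * 5 = 35 m
slope = 35 / 2974 * 100 = 1.2%

1.2%


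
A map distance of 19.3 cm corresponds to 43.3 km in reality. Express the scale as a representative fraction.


ground = 43.3 km = 4330000 cm; RF denominator = ground / map = 4330000 / 19.3 ≈ 224352; RF = 1:224352

1:224352


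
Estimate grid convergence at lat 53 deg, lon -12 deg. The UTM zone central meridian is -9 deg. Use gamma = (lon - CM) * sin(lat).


gamma = (-12 - -9) * sin(53) = -3 * 0.798636 = -2.396 degrees

-2.396 degrees


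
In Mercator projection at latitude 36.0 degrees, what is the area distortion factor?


area_distortion = 1/cos^2(36.0) = 1.528

1.528


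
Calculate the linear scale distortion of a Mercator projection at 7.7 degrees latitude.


SF = 1 / cos(7.7) = 1 / 0.990983 = 1.009

1.009


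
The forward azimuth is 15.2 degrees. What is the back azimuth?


back azimuth = (15.2 + 180) mod 360 = 195.2 degrees

195.2 degrees


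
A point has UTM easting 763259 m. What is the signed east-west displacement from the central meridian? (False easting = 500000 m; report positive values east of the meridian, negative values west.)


displacement = 763259 - 500000 = 263259 m

263259 m


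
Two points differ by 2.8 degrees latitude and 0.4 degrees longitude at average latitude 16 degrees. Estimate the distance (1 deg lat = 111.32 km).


dlat_km = 2.8 * 111.32 = 311.696
dlon_km = 0.4 * 111.32 * cos(16) ≈ 42.803
dist = sqrt(311.696^2 + 42.803^2) ≈ 314.6 km

314.6 km


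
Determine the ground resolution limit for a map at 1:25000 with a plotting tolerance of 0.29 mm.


ground = 0.29 mm * 25000 / 1000 = 7.25 m

7.25 m


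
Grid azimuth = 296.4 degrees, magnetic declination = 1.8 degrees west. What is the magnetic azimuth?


magnetic azimuth = grid azimuth - declination (east +ve)
mag_az = 296.4 - -1.8 = 298.2 degrees

298.2 degrees


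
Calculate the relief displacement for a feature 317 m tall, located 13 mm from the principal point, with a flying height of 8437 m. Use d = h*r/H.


d = h * r / H = 317 * 13 / 8437 = 0.49 mm

0.49 mm


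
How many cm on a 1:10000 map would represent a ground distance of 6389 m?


map_cm = 6389 * 100 / 10000 = 63.89 cm

63.89 cm


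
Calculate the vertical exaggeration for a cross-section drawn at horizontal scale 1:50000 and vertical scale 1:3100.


VE = horizontal_scale / vertical_scale = 50000 / 3100 ≈ 16.1

16.1x


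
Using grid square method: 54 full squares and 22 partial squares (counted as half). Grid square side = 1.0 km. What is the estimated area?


effective squares = 54 + 22 * 0.5 = 65.0
area = 65.0 * 1.0 = 65.0 km^2

65.0 km^2


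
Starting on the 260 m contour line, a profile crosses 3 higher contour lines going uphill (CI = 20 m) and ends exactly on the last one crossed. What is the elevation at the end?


elevation = 260 + 3 * 20 = 320 m

320 m


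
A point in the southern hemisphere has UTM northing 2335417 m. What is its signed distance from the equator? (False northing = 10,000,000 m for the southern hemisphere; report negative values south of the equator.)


For southern: actual = 2335417 - 10000000 = -7664583 m

-7664583 m


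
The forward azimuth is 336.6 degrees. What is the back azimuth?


back azimuth = (336.6 + 180) mod 360 = 156.6 degrees

156.6 degrees


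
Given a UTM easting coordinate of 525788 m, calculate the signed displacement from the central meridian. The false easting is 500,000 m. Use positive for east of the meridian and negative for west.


displacement = 525788 - 500000 = 25788 m

25788 m


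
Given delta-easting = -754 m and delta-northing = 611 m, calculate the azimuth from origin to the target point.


az = atan2(-754, 611) = -51.0 deg
adjusted to 0-360: 309.0 degrees

309.0 degrees


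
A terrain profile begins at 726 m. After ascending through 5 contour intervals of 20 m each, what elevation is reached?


elevation = 726 + 5 * 20 = 826 m

826 m


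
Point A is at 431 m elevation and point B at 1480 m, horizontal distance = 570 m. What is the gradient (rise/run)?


gradient = (1480 - 431) / 570 = 1049 / 570 = 1.8404

1.8404


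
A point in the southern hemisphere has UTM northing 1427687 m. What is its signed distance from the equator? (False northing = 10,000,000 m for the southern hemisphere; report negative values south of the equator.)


For southern: actual = 1427687 - 10000000 = -8572313 m

-8572313 m


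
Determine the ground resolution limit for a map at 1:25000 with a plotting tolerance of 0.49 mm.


ground = 0.49 mm * 25000 / 1000 = 12.25 m

12.25 m


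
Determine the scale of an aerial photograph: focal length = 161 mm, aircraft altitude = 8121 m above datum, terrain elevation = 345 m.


scale = f / (H - h) = 161 mm / 7776 m = 161 / 7776000 = 1:48298

1:48298


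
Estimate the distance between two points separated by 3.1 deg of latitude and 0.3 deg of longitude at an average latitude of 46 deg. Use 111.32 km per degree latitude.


dlat_km = 3.1 * 111.32 = 345.092
dlon_km = 0.3 * 111.32 * cos(46) ≈ 23.199
dist = sqrt(345.092^2 + 23.199^2) ≈ 345.9 km

345.9 km


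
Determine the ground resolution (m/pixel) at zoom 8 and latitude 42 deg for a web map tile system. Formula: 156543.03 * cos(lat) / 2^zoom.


res = 156543.03 * cos(42) / 2^8 = 156543.03 * 0.74314483 / 256 = 454.43 m/pixel

454.43 m/pixel


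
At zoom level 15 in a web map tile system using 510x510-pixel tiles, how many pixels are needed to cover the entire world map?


tiles per axis = 2^15 = 32768
total tiles = 32768^2 = 1073741824
pixels per axis = 32768 * 510 = 16711680
total pixels = 16711680^2 = 279280248422400

279280248422400 pixels


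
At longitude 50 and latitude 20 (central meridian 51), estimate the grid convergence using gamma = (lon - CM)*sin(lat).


gamma = (50 - 51) * sin(20) = -1 * 0.34202 = -0.342 degrees

-0.342 degrees


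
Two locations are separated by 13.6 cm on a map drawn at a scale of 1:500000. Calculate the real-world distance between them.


ground = 13.6 cm * 500000 / 100 = 68000.0 m = 68.0 km

68.0 km


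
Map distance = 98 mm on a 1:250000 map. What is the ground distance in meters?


ground = 98 mm * 250000 / 1000 = 24500.0 m

24500.0 m


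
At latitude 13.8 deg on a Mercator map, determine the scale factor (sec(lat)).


SF = 1 / cos(13.8) = 1 / 0.971134 = 1.03

1.03


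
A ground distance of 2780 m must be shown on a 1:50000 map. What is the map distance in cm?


map_cm = 2780 * 100 / 50000 = 5.56 cm

5.56 cm


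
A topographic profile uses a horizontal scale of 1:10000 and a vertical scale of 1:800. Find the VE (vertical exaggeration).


VE = horizontal_scale / vertical_scale = 10000 / 800 = 12.5

12.5x


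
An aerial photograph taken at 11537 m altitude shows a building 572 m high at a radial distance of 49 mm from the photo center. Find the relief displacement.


d = h * r / H = 572 * 49 / 11537 = 2.43 mm

2.43 mm


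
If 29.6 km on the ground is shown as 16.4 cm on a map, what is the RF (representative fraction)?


ground = 29.6 km = 2960000 cm; RF denominator = ground / map = 2960000 / 16.4 ≈ 180488; RF = 1:180488

1:180488


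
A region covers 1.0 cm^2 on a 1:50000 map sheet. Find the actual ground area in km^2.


ground_area = 1.0 * (50000/100)^2 = 250000.0 m^2 = 0.25 km^2

0.25 km^2


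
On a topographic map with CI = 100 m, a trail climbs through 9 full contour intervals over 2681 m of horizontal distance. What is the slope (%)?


elevation change = 9 * 100 = 900 m
slope = 900 / 2681 * 100 = 33.6%

33.6%


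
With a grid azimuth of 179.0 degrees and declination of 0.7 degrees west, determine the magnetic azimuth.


magnetic azimuth = grid azimuth - declination (east +ve)
mag_az = 179.0 - -0.7 = 179.7 degrees

179.7 degrees


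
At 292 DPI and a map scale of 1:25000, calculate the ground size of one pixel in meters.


pixel_cm = 2.54 / 292 ≈ 0.008699 cm
ground = pixel_cm * 25000 / 100 = 2.54 * 25000 / (292 * 100) = 63500 / 29200 ≈ 2.17 m

2.17 m


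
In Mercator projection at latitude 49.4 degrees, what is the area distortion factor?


area_distortion = 1/cos^2(49.4) = 2.361

2.361


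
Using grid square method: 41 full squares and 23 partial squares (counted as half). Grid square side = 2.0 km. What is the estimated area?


effective squares = 41 + 23 * 0.5 = 52.5
area = 52.5 * 4.0 = 210.0 km^2

210.0 km^2
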